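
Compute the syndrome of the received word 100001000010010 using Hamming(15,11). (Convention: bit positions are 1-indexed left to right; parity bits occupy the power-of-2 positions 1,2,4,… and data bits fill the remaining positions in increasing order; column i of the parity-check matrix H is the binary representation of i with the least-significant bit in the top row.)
Syndrome s = H · r^T (mod 2), r = 100001000010010:
  s[0] = (101010101010101)·(100001000010010) mod 2 = 1+0+0+0+0+0+0+0+0+0+1+0+0+0+0 mod 2 = 0
  s[1] = (011001100110011)·(100001000010010) mod 2 = 0+0+0+0+0+1+0+0+0+0+1+0+0+1+0 mod 2 = 1
  s[2] = (000111100001111)·(100001000010010) mod 2 = 0+0+0+0+0+1+0+0+0+0+0+0+0+1+0 mod 2 = 0
  s[3] = (000000011111111)·(100001000010010) mod 2 = 0+0+0+0+0+0+0+0+0+0+1+0+0+1+0 mod 2 = 0
Syndrome = 0100
Non-zero syndrome: error at position 2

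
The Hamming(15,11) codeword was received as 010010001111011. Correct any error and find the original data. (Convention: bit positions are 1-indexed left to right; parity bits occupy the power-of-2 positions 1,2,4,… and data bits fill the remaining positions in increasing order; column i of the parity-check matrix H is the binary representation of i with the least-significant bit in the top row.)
Syndrome s = H · r^T (mod 2), r = 010010001111011:
  s[0] = (101010101010101)·(010010001111011) mod 2 = 0+0+0+0+1+0+0+0+1+0+1+0+0+0+1 mod 2 = 0
  s[1] = (011001100110011)·(010010001111011) mod 2 = 0+1+0+0+0+0+0+0+0+1+1+0+0+1+1 mod 2 = 1
  s[2] = (000111100001111)·(010010001111011) mod 2 = 0+0+0+0+1+0+0+0+0+0+0+1+0+1+1 mod 2 = 0
  s[3] = (000000011111111)·(010010001111011) mod 2 = 0+0+0+0+0+0+0+0+1+1+1+1+0+1+1 mod 2 = 0
Syndrome = 0100
Column 2 of H equals this syndrome → error at bit 2 (1-indexed).
Flip bit 2: 010010001111011 → 000010001111011
Extract data bits at positions {3,5,6,7,9,10,11,12,13,14,15}: 01001111011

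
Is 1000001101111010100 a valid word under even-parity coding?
Sum of all bits: 1+0+0+0+0+0+1+1+0+1+1+1+1+0+1+0+1+0+0 = 9; 9 mod 2 = 1. Result is 1 → parity error detected.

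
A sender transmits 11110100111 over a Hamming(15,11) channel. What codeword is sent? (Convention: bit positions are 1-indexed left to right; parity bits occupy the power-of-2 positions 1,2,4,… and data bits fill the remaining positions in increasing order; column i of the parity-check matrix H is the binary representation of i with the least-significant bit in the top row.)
Codeword c = d · G (mod 2), d = 11110100111:
  c[0] = d·G[:,0] = (11110100111)·(11011010101) mod 2 = 1+1+0+1+0+0+0+0+1+0+1 mod 2 = 1
  c[1] = d·G[:,1] = (11110100111)·(10110110011) mod 2 = 1+0+1+1+0+1+0+0+0+1+1 mod 2 = 0
  c[2] = d·G[:,2] = (11110100111)·(10000000000) mod 2 = 1+0+0+0+0+0+0+0+0+0+0 mod 2 = 1
  c[3] = d·G[:,3] = (11110100111)·(01110001111) mod 2 = 0+1+1+1+0+0+0+0+1+1+1 mod 2 = 0
  c[4] = d·G[:,4] = (11110100111)·(01000000000) mod 2 = 0+1+0+0+0+0+0+0+0+0+0 mod 2 = 1
  c[5] = d·G[:,5] = (11110100111)·(00100000000) mod 2 = 0+0+1+0+0+0+0+0+0+0+0 mod 2 = 1
  c[6] = d·G[:,6] = (11110100111)·(00010000000) mod 2 = 0+0+0+1+0+0+0+0+0+0+0 mod 2 = 1
  c[7] = d·G[:,7] = (11110100111)·(00001111111) mod 2 = 0+0+0+0+0+1+0+0+1+1+1 mod 2 = 0
  c[8] = d·G[:,8] = (11110100111)·(00001000000) mod 2 = 0+0+0+0+0+0+0+0+0+0+0 mod 2 = 0
  c[9] = d·G[:,9] = (11110100111)·(00000100000) mod 2 = 0+0+0+0+0+1+0+0+0+0+0 mod 2 = 1
  c[10] = d·G[:,10] = (11110100111)·(00000010000) mod 2 = 0+0+0+0+0+0+0+0+0+0+0 mod 2 = 0
  c[11] = d·G[:,11] = (11110100111)·(00000001000) mod 2 = 0+0+0+0+0+0+0+0+0+0+0 mod 2 = 0
  c[12] = d·G[:,12] = (11110100111)·(00000000100) mod 2 = 0+0+0+0+0+0+0+0+1+0+0 mod 2 = 1
  c[13] = d·G[:,13] = (11110100111)·(00000000010) mod 2 = 0+0+0+0+0+0+0+0+0+1+0 mod 2 = 1
  c[14] = d·G[:,14] = (11110100111)·(00000000001) mod 2 = 0+0+0+0+0+0+0+0+0+0+1 mod 2 = 1
Codeword = 101011100100111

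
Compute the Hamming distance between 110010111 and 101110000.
XOR = 011100111, count of 1s = 6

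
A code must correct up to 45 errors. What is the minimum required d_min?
Correcting t errors requires d_min ≥ 2t + 1 = 2·45 + 1 = 91.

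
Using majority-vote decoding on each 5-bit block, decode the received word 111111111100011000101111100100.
Split into 5-bit blocks and majority-vote each:
  block 1 = 11111: 5 ones, 0 zeros → 1
  block 2 = 11111: 5 ones, 0 zeros → 1
  block 3 = 00011: 2 ones, 3 zeros → 0
  block 4 = 00010: 1 ones, 4 zeros → 0
  block 5 = 11111: 5 ones, 0 zeros → 1
  block 6 = 00100: 1 ones, 4 zeros → 0
Decoded = 110010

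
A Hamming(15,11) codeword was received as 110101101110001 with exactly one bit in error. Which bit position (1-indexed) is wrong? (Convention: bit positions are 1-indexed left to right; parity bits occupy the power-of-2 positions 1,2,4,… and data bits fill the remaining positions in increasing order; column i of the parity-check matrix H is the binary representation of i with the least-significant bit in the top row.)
Syndrome s = H · r^T (mod 2), r = 110101101110001:
  s[0] = (101010101010101)·(110101101110001) mod 2 = 1+0+0+0+0+0+1+0+1+0+1+0+0+0+1 mod 2 = 1
  s[1] = (011001100110011)·(110101101110001) mod 2 = 0+1+0+0+0+1+1+0+0+1+1+0+0+0+1 mod 2 = 0
  s[2] = (000111100001111)·(110101101110001) mod 2 = 0+0+0+1+0+1+1+0+0+0+0+0+0+0+1 mod 2 = 0
  s[3] = (000000011111111)·(110101101110001) mod 2 = 0+0+0+0+0+0+0+0+1+1+1+0+0+0+1 mod 2 = 0
Syndrome = 1000
Column i of H is the binary representation of i, so the syndrome is the binary index of the flipped bit.
Read s = 1000 with s[0] as LSB: 1·2^0 + 0·2^1 + 0·2^2 + 0·2^3 = 1.
Error is at bit position 1.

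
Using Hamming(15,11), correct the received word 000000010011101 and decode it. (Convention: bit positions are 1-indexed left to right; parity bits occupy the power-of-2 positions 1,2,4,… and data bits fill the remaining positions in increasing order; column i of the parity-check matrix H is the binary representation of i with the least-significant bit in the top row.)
Syndrome s = H · r^T (mod 2), r = 000000010011101:
  s[0] = (101010101010101)·(000000010011101) mod 2 = 0+0+0+0+0+0+0+0+0+0+1+0+1+0+1 mod 2 = 1
  s[1] = (011001100110011)·(000000010011101) mod 2 = 0+0+0+0+0+0+0+0+0+0+1+0+0+0+1 mod 2 = 0
  s[2] = (000111100001111)·(000000010011101) mod 2 = 0+0+0+0+0+0+0+0+0+0+0+1+1+0+1 mod 2 = 1
  s[3] = (000000011111111)·(000000010011101) mod 2 = 0+0+0+0+0+0+0+1+0+0+1+1+1+0+1 mod 2 = 1
Syndrome = 1011
Column 13 of H equals this syndrome → error at bit 13 (1-indexed).
Flip bit 13: 000000010011101 → 000000010011001
Extract data bits at positions {3,5,6,7,9,10,11,12,13,14,15}: 00000011001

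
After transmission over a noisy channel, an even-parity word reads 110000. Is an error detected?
Sum of received bits: 1+1+0+0+0+0 = 2; 2 mod 2 = 0. Result is 0 → no error detected.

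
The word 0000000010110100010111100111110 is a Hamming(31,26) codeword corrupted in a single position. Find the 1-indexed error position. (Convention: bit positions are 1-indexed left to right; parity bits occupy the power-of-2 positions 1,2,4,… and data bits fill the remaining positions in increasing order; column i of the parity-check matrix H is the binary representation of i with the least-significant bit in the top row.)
Syndrome s = H · r^T (mod 2), r = 0000000010110100010111100111110:
  s[0] = (1010101010101010101010101010101)·(0000000010110100010111100111110) mod 2 = 0+0+0+0+0+0+0+0+1+0+1+0+0+0+0+0+0+0+0+0+1+0+1+0+0+0+1+0+1+0+0 mod 2 = 0
  s[1] = (0110011001100110011001100110011)·(0000000010110100010111100111110) mod 2 = 0+0+0+0+0+0+0+0+0+0+1+0+0+1+0+0+0+1+0+0+0+1+1+0+0+1+1+0+0+1+0 mod 2 = 0
  s[2] = (0001111000011110000111100001111)·(0000000010110100010111100111110) mod 2 = 0+0+0+0+0+0+0+0+0+0+0+1+0+1+0+0+0+0+0+1+1+1+1+0+0+0+0+1+1+1+0 mod 2 = 1
  s[3] = (0000000111111110000000011111111)·(0000000010110100010111100111110) mod 2 = 0+0+0+0+0+0+0+0+1+0+1+1+0+1+0+0+0+0+0+0+0+0+0+0+0+1+1+1+1+1+0 mod 2 = 1
  s[4] = (0000000000000001111111111111111)·(0000000010110100010111100111110) mod 2 = 0+0+0+0+0+0+0+0+0+0+0+0+0+0+0+0+0+1+0+1+1+1+1+0+0+1+1+1+1+1+0 mod 2 = 0
Syndrome = 00110
Column i of H is the binary representation of i, so the syndrome is the binary index of the flipped bit.
Read s = 00110 with s[0] as LSB: 0·2^0 + 0·2^1 + 1·2^2 + 1·2^3 + 0·2^4 = 12.
Error is at bit position 12.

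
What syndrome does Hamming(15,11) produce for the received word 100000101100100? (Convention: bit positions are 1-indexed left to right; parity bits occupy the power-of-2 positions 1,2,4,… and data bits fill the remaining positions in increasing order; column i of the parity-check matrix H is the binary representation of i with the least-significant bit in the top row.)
Syndrome s = H · r^T (mod 2), r = 100000101100100:
  s[0] = (101010101010101)·(100000101100100) mod 2 = 1+0+0+0+0+0+1+0+1+0+0+0+1+0+0 mod 2 = 0
  s[1] = (011001100110011)·(100000101100100) mod 2 = 0+0+0+0+0+0+1+0+0+1+0+0+0+0+0 mod 2 = 0
  s[2] = (000111100001111)·(100000101100100) mod 2 = 0+0+0+0+0+0+1+0+0+0+0+0+1+0+0 mod 2 = 0
  s[3] = (000000011111111)·(100000101100100) mod 2 = 0+0+0+0+0+0+0+0+1+1+0+0+1+0+0 mod 2 = 1
Syndrome = 0001
Non-zero syndrome: error at position 8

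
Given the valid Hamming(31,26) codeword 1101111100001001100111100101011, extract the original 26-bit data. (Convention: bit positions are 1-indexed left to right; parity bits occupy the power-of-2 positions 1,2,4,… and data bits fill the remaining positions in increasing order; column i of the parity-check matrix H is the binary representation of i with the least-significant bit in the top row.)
Parity bits occupy power-of-2 positions; data bits are at positions {3,5,6,7,9,10,11,12,13,14,15,17,18,19,20,21,22,23,24,25,26,27,28,29,30,31} (1-indexed).
Extract: c[3]=0 c[5]=1 c[6]=1 c[7]=1 c[9]=0 c[10]=0 c[11]=0 c[12]=0 c[13]=1 c[14]=0 c[15]=0 c[17]=1 c[18]=0 c[19]=0 c[20]=1 c[21]=1 c[22]=1 c[23]=1 c[24]=0 c[25]=0 c[26]=1 c[27]=0 c[28]=1 c[29]=0 c[30]=1 c[31]=1
Data = 01110000100100111100101011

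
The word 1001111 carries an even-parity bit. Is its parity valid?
Sum of all bits: 1+0+0+1+1+1+1 = 5; 5 mod 2 = 1. Result is 1 → parity error detected.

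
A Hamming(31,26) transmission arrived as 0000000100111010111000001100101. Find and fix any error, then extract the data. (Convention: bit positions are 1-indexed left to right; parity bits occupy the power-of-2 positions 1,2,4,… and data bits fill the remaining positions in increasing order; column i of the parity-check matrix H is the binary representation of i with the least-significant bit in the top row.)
Syndrome s = H · r^T (mod 2), r = 0000000100111010111000001100101:
  s[0] = (1010101010101010101010101010101)·(0000000100111010111000001100101) mod 2 = 0+0+0+0+0+0+0+0+0+0+1+0+1+0+1+0+1+0+1+0+0+0+0+0+1+0+0+0+1+0+1 mod 2 = 0
  s[1] = (0110011001100110011001100110011)·(0000000100111010111000001100101) mod 2 = 0+0+0+0+0+0+0+0+0+0+1+0+0+0+1+0+0+1+1+0+0+0+0+0+0+1+0+0+0+0+1 mod 2 = 0
  s[2] = (0001111000011110000111100001111)·(0000000100111010111000001100101) mod 2 = 0+0+0+0+0+0+0+0+0+0+0+1+1+0+1+0+0+0+0+0+0+0+0+0+0+0+0+0+1+0+1 mod 2 = 1
  s[3] = (0000000111111110000000011111111)·(0000000100111010111000001100101) mod 2 = 0+0+0+0+0+0+0+1+0+0+1+1+1+0+1+0+0+0+0+0+0+0+0+0+1+1+0+0+1+0+1 mod 2 = 1
  s[4] = (0000000000000001111111111111111)·(0000000100111010111000001100101) mod 2 = 0+0+0+0+0+0+0+0+0+0+0+0+0+0+0+0+1+1+1+0+0+0+0+0+1+1+0+0+1+0+1 mod 2 = 1
Syndrome = 00111
Column 28 of H equals this syndrome → error at bit 28 (1-indexed).
Flip bit 28: 0000000100111010111000001100101 → 0000000100111010111000001101101
Extract data bits at positions {3,5,6,7,9,10,11,12,13,14,15,17,18,19,20,21,22,23,24,25,26,27,28,29,30,31}: 00000011101111000001101101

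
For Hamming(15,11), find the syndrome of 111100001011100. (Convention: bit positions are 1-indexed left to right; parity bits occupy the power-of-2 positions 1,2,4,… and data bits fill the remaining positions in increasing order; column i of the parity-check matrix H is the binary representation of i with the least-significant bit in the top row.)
Syndrome s = H · r^T (mod 2), r = 111100001011100:
  s[0] = (101010101010101)·(111100001011100) mod 2 = 1+0+1+0+0+0+0+0+1+0+1+0+1+0+0 mod 2 = 1
  s[1] = (011001100110011)·(111100001011100) mod 2 = 0+1+1+0+0+0+0+0+0+0+1+0+0+0+0 mod 2 = 1
  s[2] = (000111100001111)·(111100001011100) mod 2 = 0+0+0+1+0+0+0+0+0+0+0+1+1+0+0 mod 2 = 1
  s[3] = (000000011111111)·(111100001011100) mod 2 = 0+0+0+0+0+0+0+0+1+0+1+1+1+0+0 mod 2 = 0
Syndrome = 1110
Non-zero syndrome: error at position 7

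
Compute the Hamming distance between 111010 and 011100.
XOR = 100110, count of 1s = 3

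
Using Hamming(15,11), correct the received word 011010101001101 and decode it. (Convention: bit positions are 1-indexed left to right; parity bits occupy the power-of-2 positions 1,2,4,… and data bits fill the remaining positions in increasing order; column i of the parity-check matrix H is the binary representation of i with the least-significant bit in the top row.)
Syndrome s = H · r^T (mod 2), r = 011010101001101:
  s[0] = (101010101010101)·(011010101001101) mod 2 = 0+0+1+0+1+0+1+0+1+0+0+0+1+0+1 mod 2 = 0
  s[1] = (011001100110011)·(011010101001101) mod 2 = 0+1+1+0+0+0+1+0+0+0+0+0+0+0+1 mod 2 = 0
  s[2] = (000111100001111)·(011010101001101) mod 2 = 0+0+0+0+1+0+1+0+0+0+0+1+1+0+1 mod 2 = 1
  s[3] = (000000011111111)·(011010101001101) mod 2 = 0+0+0+0+0+0+0+0+1+0+0+1+1+0+1 mod 2 = 0
Syndrome = 0010
Column 4 of H equals this syndrome → error at bit 4 (1-indexed).
Flip bit 4: 011010101001101 → 011110101001101
Extract data bits at positions {3,5,6,7,9,10,11,12,13,14,15}: 11011001101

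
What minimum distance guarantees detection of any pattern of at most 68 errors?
Detecting e errors requires d_min ≥ e + 1 = 68 + 1 = 69.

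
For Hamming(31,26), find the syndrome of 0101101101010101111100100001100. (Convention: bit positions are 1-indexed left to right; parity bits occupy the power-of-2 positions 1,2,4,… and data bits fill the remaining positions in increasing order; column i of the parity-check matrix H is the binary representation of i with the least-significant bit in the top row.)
Syndrome s = H · r^T (mod 2), r = 0101101101010101111100100001100:
  s[0] = (1010101010101010101010101010101)·(0101101101010101111100100001100) mod 2 = 0+0+0+0+1+0+1+0+0+0+0+0+0+0+0+0+1+0+1+0+0+0+1+0+0+0+0+0+1+0+0 mod 2 = 0
  s[1] = (0110011001100110011001100110011)·(0101101101010101111100100001100) mod 2 = 0+1+0+0+0+0+1+0+0+1+0+0+0+1+0+0+0+1+1+0+0+0+1+0+0+0+0+0+0+0+0 mod 2 = 1
  s[2] = (0001111000011110000111100001111)·(0101101101010101111100100001100) mod 2 = 0+0+0+1+1+0+1+0+0+0+0+1+0+1+0+0+0+0+0+1+0+0+1+0+0+0+0+1+1+0+0 mod 2 = 1
  s[3] = (0000000111111110000000011111111)·(0101101101010101111100100001100) mod 2 = 0+0+0+0+0+0+0+1+0+1+0+1+0+1+0+0+0+0+0+0+0+0+0+0+0+0+0+1+1+0+0 mod 2 = 0
  s[4] = (0000000000000001111111111111111)·(0101101101010101111100100001100) mod 2 = 0+0+0+0+0+0+0+0+0+0+0+0+0+0+0+1+1+1+1+1+0+0+1+0+0+0+0+1+1+0+0 mod 2 = 0
Syndrome = 01100
Non-zero syndrome: error at position 6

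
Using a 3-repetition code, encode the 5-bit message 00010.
Repeat each bit 3× and concatenate:
0→000  0→000  0→000  1→111  0→000
Codeword = 000000000111000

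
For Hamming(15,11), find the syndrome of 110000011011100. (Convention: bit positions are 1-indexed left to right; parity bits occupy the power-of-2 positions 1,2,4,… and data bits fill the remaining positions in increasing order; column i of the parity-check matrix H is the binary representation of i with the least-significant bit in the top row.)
Syndrome s = H · r^T (mod 2), r = 110000011011100:
  s[0] = (101010101010101)·(110000011011100) mod 2 = 1+0+0+0+0+0+0+0+1+0+1+0+1+0+0 mod 2 = 0
  s[1] = (011001100110011)·(110000011011100) mod 2 = 0+1+0+0+0+0+0+0+0+0+1+0+0+0+0 mod 2 = 0
  s[2] = (000111100001111)·(110000011011100) mod 2 = 0+0+0+0+0+0+0+0+0+0+0+1+1+0+0 mod 2 = 0
  s[3] = (000000011111111)·(110000011011100) mod 2 = 0+0+0+0+0+0+0+1+1+0+1+1+1+0+0 mod 2 = 1
Syndrome = 0001
Non-zero syndrome: error at position 8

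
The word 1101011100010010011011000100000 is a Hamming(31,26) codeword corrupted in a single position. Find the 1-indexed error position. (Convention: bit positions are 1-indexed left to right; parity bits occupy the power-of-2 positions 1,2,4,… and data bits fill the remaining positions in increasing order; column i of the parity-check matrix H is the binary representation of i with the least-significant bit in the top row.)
Syndrome s = H · r^T (mod 2), r = 1101011100010010011011000100000:
  s[0] = (1010101010101010101010101010101)·(1101011100010010011011000100000) mod 2 = 1+0+0+0+0+0+1+0+0+0+0+0+0+0+1+0+0+0+1+0+1+0+0+0+0+0+0+0+0+0+0 mod 2 = 1
  s[1] = (0110011001100110011001100110011)·(1101011100010010011011000100000) mod 2 = 0+1+0+0+0+1+1+0+0+0+0+0+0+0+1+0+0+1+1+0+0+1+0+0+0+1+0+0+0+0+0 mod 2 = 0
  s[2] = (0001111000011110000111100001111)·(1101011100010010011011000100000) mod 2 = 0+0+0+1+0+1+1+0+0+0+0+1+0+0+1+0+0+0+0+0+1+1+0+0+0+0+0+0+0+0+0 mod 2 = 1
  s[3] = (0000000111111110000000011111111)·(1101011100010010011011000100000) mod 2 = 0+0+0+0+0+0+0+1+0+0+0+1+0+0+1+0+0+0+0+0+0+0+0+0+0+1+0+0+0+0+0 mod 2 = 0
  s[4] = (0000000000000001111111111111111)·(1101011100010010011011000100000) mod 2 = 0+0+0+0+0+0+0+0+0+0+0+0+0+0+0+0+0+1+1+0+1+1+0+0+0+1+0+0+0+0+0 mod 2 = 1
Syndrome = 10101
Column i of H is the binary representation of i, so the syndrome is the binary index of the flipped bit.
Read s = 10101 with s[0] as LSB: 1·2^0 + 0·2^1 + 1·2^2 + 0·2^3 + 1·2^4 = 21.
Error is at bit position 21.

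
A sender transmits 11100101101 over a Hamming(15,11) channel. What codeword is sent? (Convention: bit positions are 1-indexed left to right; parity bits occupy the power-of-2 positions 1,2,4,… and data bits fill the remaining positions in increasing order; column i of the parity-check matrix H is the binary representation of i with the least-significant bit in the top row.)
Codeword c = d · G (mod 2), d = 11100101101:
  c[0] = d·G[:,0] = (11100101101)·(11011010101) mod 2 = 1+1+0+0+0+0+0+0+1+0+1 mod 2 = 0
  c[1] = d·G[:,1] = (11100101101)·(10110110011) mod 2 = 1+0+1+0+0+1+0+0+0+0+1 mod 2 = 0
  c[2] = d·G[:,2] = (11100101101)·(10000000000) mod 2 = 1+0+0+0+0+0+0+0+0+0+0 mod 2 = 1
  c[3] = d·G[:,3] = (11100101101)·(01110001111) mod 2 = 0+1+1+0+0+0+0+1+1+0+1 mod 2 = 1
  c[4] = d·G[:,4] = (11100101101)·(01000000000) mod 2 = 0+1+0+0+0+0+0+0+0+0+0 mod 2 = 1
  c[5] = d·G[:,5] = (11100101101)·(00100000000) mod 2 = 0+0+1+0+0+0+0+0+0+0+0 mod 2 = 1
  c[6] = d·G[:,6] = (11100101101)·(00010000000) mod 2 = 0+0+0+0+0+0+0+0+0+0+0 mod 2 = 0
  c[7] = d·G[:,7] = (11100101101)·(00001111111) mod 2 = 0+0+0+0+0+1+0+1+1+0+1 mod 2 = 0
  c[8] = d·G[:,8] = (11100101101)·(00001000000) mod 2 = 0+0+0+0+0+0+0+0+0+0+0 mod 2 = 0
  c[9] = d·G[:,9] = (11100101101)·(00000100000) mod 2 = 0+0+0+0+0+1+0+0+0+0+0 mod 2 = 1
  c[10] = d·G[:,10] = (11100101101)·(00000010000) mod 2 = 0+0+0+0+0+0+0+0+0+0+0 mod 2 = 0
  c[11] = d·G[:,11] = (11100101101)·(00000001000) mod 2 = 0+0+0+0+0+0+0+1+0+0+0 mod 2 = 1
  c[12] = d·G[:,12] = (11100101101)·(00000000100) mod 2 = 0+0+0+0+0+0+0+0+1+0+0 mod 2 = 1
  c[13] = d·G[:,13] = (11100101101)·(00000000010) mod 2 = 0+0+0+0+0+0+0+0+0+0+0 mod 2 = 0
  c[14] = d·G[:,14] = (11100101101)·(00000000001) mod 2 = 0+0+0+0+0+0+0+0+0+0+1 mod 2 = 1
Codeword = 001111000101101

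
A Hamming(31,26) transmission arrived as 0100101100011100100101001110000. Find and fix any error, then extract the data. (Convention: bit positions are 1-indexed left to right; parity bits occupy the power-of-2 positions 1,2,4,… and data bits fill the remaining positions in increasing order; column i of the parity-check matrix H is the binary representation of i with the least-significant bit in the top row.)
Syndrome s = H · r^T (mod 2), r = 0100101100011100100101001110000:
  s[0] = (1010101010101010101010101010101)·(0100101100011100100101001110000) mod 2 = 0+0+0+0+1+0+1+0+0+0+0+0+1+0+0+0+1+0+0+0+0+0+0+0+1+0+1+0+0+0+0 mod 2 = 0
  s[1] = (0110011001100110011001100110011)·(0100101100011100100101001110000) mod 2 = 0+1+0+0+0+0+1+0+0+0+0+0+0+1+0+0+0+0+0+0+0+1+0+0+0+1+1+0+0+0+0 mod 2 = 0
  s[2] = (0001111000011110000111100001111)·(0100101100011100100101001110000) mod 2 = 0+0+0+0+1+0+1+0+0+0+0+1+1+1+0+0+0+0+0+1+0+1+0+0+0+0+0+0+0+0+0 mod 2 = 1
  s[3] = (0000000111111110000000011111111)·(0100101100011100100101001110000) mod 2 = 0+0+0+0+0+0+0+1+0+0+0+1+1+1+0+0+0+0+0+0+0+0+0+0+1+1+1+0+0+0+0 mod 2 = 1
  s[4] = (0000000000000001111111111111111)·(0100101100011100100101001110000) mod 2 = 0+0+0+0+0+0+0+0+0+0+0+0+0+0+0+0+1+0+0+1+0+1+0+0+1+1+1+0+0+0+0 mod 2 = 0
Syndrome = 00110
Column 12 of H equals this syndrome → error at bit 12 (1-indexed).
Flip bit 12: 0100101100011100100101001110000 → 0100101100001100100101001110000
Extract data bits at positions {3,5,6,7,9,10,11,12,13,14,15,17,18,19,20,21,22,23,24,25,26,27,28,29,30,31}: 01010000110100101001110000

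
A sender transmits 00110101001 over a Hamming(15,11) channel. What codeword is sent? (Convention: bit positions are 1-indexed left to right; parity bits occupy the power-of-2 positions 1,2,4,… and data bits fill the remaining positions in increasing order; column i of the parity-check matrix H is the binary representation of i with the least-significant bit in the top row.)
Codeword c = d · G (mod 2), d = 00110101001:
  c[0] = d·G[:,0] = (00110101001)·(11011010101) mod 2 = 0+0+0+1+0+0+0+0+0+0+1 mod 2 = 0
  c[1] = d·G[:,1] = (00110101001)·(10110110011) mod 2 = 0+0+1+1+0+1+0+0+0+0+1 mod 2 = 0
  c[2] = d·G[:,2] = (00110101001)·(10000000000) mod 2 = 0+0+0+0+0+0+0+0+0+0+0 mod 2 = 0
  c[3] = d·G[:,3] = (00110101001)·(01110001111) mod 2 = 0+0+1+1+0+0+0+1+0+0+1 mod 2 = 0
  c[4] = d·G[:,4] = (00110101001)·(01000000000) mod 2 = 0+0+0+0+0+0+0+0+0+0+0 mod 2 = 0
  c[5] = d·G[:,5] = (00110101001)·(00100000000) mod 2 = 0+0+1+0+0+0+0+0+0+0+0 mod 2 = 1
  c[6] = d·G[:,6] = (00110101001)·(00010000000) mod 2 = 0+0+0+1+0+0+0+0+0+0+0 mod 2 = 1
  c[7] = d·G[:,7] = (00110101001)·(00001111111) mod 2 = 0+0+0+0+0+1+0+1+0+0+1 mod 2 = 1
  c[8] = d·G[:,8] = (00110101001)·(00001000000) mod 2 = 0+0+0+0+0+0+0+0+0+0+0 mod 2 = 0
  c[9] = d·G[:,9] = (00110101001)·(00000100000) mod 2 = 0+0+0+0+0+1+0+0+0+0+0 mod 2 = 1
  c[10] = d·G[:,10] = (00110101001)·(00000010000) mod 2 = 0+0+0+0+0+0+0+0+0+0+0 mod 2 = 0
  c[11] = d·G[:,11] = (00110101001)·(00000001000) mod 2 = 0+0+0+0+0+0+0+1+0+0+0 mod 2 = 1
  c[12] = d·G[:,12] = (00110101001)·(00000000100) mod 2 = 0+0+0+0+0+0+0+0+0+0+0 mod 2 = 0
  c[13] = d·G[:,13] = (00110101001)·(00000000010) mod 2 = 0+0+0+0+0+0+0+0+0+0+0 mod 2 = 0
  c[14] = d·G[:,14] = (00110101001)·(00000000001) mod 2 = 0+0+0+0+0+0+0+0+0+0+1 mod 2 = 1
Codeword = 000001110101001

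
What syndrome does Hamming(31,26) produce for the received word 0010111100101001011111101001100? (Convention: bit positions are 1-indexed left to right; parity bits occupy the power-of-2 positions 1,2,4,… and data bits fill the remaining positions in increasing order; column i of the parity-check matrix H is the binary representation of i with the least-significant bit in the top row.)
Syndrome s = H · r^T (mod 2), r = 0010111100101001011111101001100:
  s[0] = (1010101010101010101010101010101)·(0010111100101001011111101001100) mod 2 = 0+0+1+0+1+0+1+0+0+0+1+0+1+0+0+0+0+0+1+0+1+0+1+0+1+0+0+0+1+0+0 mod 2 = 0
  s[1] = (0110011001100110011001100110011)·(0010111100101001011111101001100) mod 2 = 0+0+1+0+0+1+1+0+0+0+1+0+0+0+0+0+0+1+1+0+0+1+1+0+0+0+0+0+0+0+0 mod 2 = 0
  s[2] = (0001111000011110000111100001111)·(0010111100101001011111101001100) mod 2 = 0+0+0+0+1+1+1+0+0+0+0+0+1+0+0+0+0+0+0+1+1+1+1+0+0+0+0+1+1+0+0 mod 2 = 0
  s[3] = (0000000111111110000000011111111)·(0010111100101001011111101001100) mod 2 = 0+0+0+0+0+0+0+1+0+0+1+0+1+0+0+0+0+0+0+0+0+0+0+0+1+0+0+1+1+0+0 mod 2 = 0
  s[4] = (0000000000000001111111111111111)·(0010111100101001011111101001100) mod 2 = 0+0+0+0+0+0+0+0+0+0+0+0+0+0+0+1+0+1+1+1+1+1+1+0+1+0+0+1+1+0+0 mod 2 = 0
Syndrome = 00000
s = 0: no error detected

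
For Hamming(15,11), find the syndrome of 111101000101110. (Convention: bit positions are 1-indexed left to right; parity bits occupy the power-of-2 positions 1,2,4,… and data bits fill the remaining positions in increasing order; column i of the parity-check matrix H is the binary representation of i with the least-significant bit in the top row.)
Syndrome s = H · r^T (mod 2), r = 111101000101110:
  s[0] = (101010101010101)·(111101000101110) mod 2 = 1+0+1+0+0+0+0+0+0+0+0+0+1+0+0 mod 2 = 1
  s[1] = (011001100110011)·(111101000101110) mod 2 = 0+1+1+0+0+1+0+0+0+1+0+0+0+1+0 mod 2 = 1
  s[2] = (000111100001111)·(111101000101110) mod 2 = 0+0+0+1+0+1+0+0+0+0+0+1+1+1+0 mod 2 = 1
  s[3] = (000000011111111)·(111101000101110) mod 2 = 0+0+0+0+0+0+0+0+0+1+0+1+1+1+0 mod 2 = 0
Syndrome = 1110
Non-zero syndrome: error at position 7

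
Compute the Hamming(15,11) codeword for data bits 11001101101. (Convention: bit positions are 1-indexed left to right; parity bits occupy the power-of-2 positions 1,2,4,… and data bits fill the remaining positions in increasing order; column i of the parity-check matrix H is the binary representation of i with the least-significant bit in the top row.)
Codeword c = d · G (mod 2), d = 11001101101:
  c[0] = d·G[:,0] = (11001101101)·(11011010101) mod 2 = 1+1+0+0+1+0+0+0+1+0+1 mod 2 = 1
  c[1] = d·G[:,1] = (11001101101)·(10110110011) mod 2 = 1+0+0+0+0+1+0+0+0+0+1 mod 2 = 1
  c[2] = d·G[:,2] = (11001101101)·(10000000000) mod 2 = 1+0+0+0+0+0+0+0+0+0+0 mod 2 = 1
  c[3] = d·G[:,3] = (11001101101)·(01110001111) mod 2 = 0+1+0+0+0+0+0+1+1+0+1 mod 2 = 0
  c[4] = d·G[:,4] = (11001101101)·(01000000000) mod 2 = 0+1+0+0+0+0+0+0+0+0+0 mod 2 = 1
  c[5] = d·G[:,5] = (11001101101)·(00100000000) mod 2 = 0+0+0+0+0+0+0+0+0+0+0 mod 2 = 0
  c[6] = d·G[:,6] = (11001101101)·(00010000000) mod 2 = 0+0+0+0+0+0+0+0+0+0+0 mod 2 = 0
  c[7] = d·G[:,7] = (11001101101)·(00001111111) mod 2 = 0+0+0+0+1+1+0+1+1+0+1 mod 2 = 1
  c[8] = d·G[:,8] = (11001101101)·(00001000000) mod 2 = 0+0+0+0+1+0+0+0+0+0+0 mod 2 = 1
  c[9] = d·G[:,9] = (11001101101)·(00000100000) mod 2 = 0+0+0+0+0+1+0+0+0+0+0 mod 2 = 1
  c[10] = d·G[:,10] = (11001101101)·(00000010000) mod 2 = 0+0+0+0+0+0+0+0+0+0+0 mod 2 = 0
  c[11] = d·G[:,11] = (11001101101)·(00000001000) mod 2 = 0+0+0+0+0+0+0+1+0+0+0 mod 2 = 1
  c[12] = d·G[:,12] = (11001101101)·(00000000100) mod 2 = 0+0+0+0+0+0+0+0+1+0+0 mod 2 = 1
  c[13] = d·G[:,13] = (11001101101)·(00000000010) mod 2 = 0+0+0+0+0+0+0+0+0+0+0 mod 2 = 0
  c[14] = d·G[:,14] = (11001101101)·(00000000001) mod 2 = 0+0+0+0+0+0+0+0+0+0+1 mod 2 = 1
Codeword = 111010011101101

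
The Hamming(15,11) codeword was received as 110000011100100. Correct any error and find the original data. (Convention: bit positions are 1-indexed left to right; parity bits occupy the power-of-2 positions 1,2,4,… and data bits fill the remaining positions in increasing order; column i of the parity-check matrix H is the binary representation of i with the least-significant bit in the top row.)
Syndrome s = H · r^T (mod 2), r = 110000011100100:
  s[0] = (101010101010101)·(110000011100100) mod 2 = 1+0+0+0+0+0+0+0+1+0+0+0+1+0+0 mod 2 = 1
  s[1] = (011001100110011)·(110000011100100) mod 2 = 0+1+0+0+0+0+0+0+0+1+0+0+0+0+0 mod 2 = 0
  s[2] = (000111100001111)·(110000011100100) mod 2 = 0+0+0+0+0+0+0+0+0+0+0+0+1+0+0 mod 2 = 1
  s[3] = (000000011111111)·(110000011100100) mod 2 = 0+0+0+0+0+0+0+1+1+1+0+0+1+0+0 mod 2 = 0
Syndrome = 1010
Column 5 of H equals this syndrome → error at bit 5 (1-indexed).
Flip bit 5: 110000011100100 → 110010011100100
Extract data bits at positions {3,5,6,7,9,10,11,12,13,14,15}: 01001100100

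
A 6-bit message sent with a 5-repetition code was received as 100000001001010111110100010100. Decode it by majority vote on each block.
Split into 5-bit blocks and majority-vote each:
  block 1 = 10000: 1 ones, 4 zeros → 0
  block 2 = 00010: 1 ones, 4 zeros → 0
  block 3 = 01010: 2 ones, 3 zeros → 0
  block 4 = 11111: 5 ones, 0 zeros → 1
  block 5 = 01000: 1 ones, 4 zeros → 0
  block 6 = 10100: 2 ones, 3 zeros → 0
Decoded = 000100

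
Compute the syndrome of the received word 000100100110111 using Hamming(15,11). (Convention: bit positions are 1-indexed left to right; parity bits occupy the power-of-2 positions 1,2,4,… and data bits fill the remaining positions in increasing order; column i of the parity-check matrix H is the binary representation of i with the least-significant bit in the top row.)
Syndrome s = H · r^T (mod 2), r = 000100100110111:
  s[0] = (101010101010101)·(000100100110111) mod 2 = 0+0+0+0+0+0+1+0+0+0+1+0+1+0+1 mod 2 = 0
  s[1] = (011001100110011)·(000100100110111) mod 2 = 0+0+0+0+0+0+1+0+0+1+1+0+0+1+1 mod 2 = 1
  s[2] = (000111100001111)·(000100100110111) mod 2 = 0+0+0+1+0+0+1+0+0+0+0+0+1+1+1 mod 2 = 1
  s[3] = (000000011111111)·(000100100110111) mod 2 = 0+0+0+0+0+0+0+0+0+1+1+0+1+1+1 mod 2 = 1
Syndrome = 0111
Non-zero syndrome: error at position 14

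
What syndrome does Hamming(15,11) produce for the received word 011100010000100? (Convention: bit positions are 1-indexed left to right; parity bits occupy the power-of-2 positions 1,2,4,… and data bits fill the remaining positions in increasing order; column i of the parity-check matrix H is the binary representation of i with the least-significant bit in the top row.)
Syndrome s = H · r^T (mod 2), r = 011100010000100:
  s[0] = (101010101010101)·(011100010000100) mod 2 = 0+0+1+0+0+0+0+0+0+0+0+0+1+0+0 mod 2 = 0
  s[1] = (011001100110011)·(011100010000100) mod 2 = 0+1+1+0+0+0+0+0+0+0+0+0+0+0+0 mod 2 = 0
  s[2] = (000111100001111)·(011100010000100) mod 2 = 0+0+0+1+0+0+0+0+0+0+0+0+1+0+0 mod 2 = 0
  s[3] = (000000011111111)·(011100010000100) mod 2 = 0+0+0+0+0+0+0+1+0+0+0+0+1+0+0 mod 2 = 0
Syndrome = 0000
s = 0: no error detected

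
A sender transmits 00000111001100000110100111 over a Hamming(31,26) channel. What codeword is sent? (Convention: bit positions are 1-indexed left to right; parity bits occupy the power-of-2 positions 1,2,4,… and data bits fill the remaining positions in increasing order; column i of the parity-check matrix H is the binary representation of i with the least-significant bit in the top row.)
Codeword c = d · G (mod 2), d = 00000111001100000110100111:
  c[0] = d·G[:,0] = (00000111001100000110100111)·(11011010101101010101010101) mod 2 = 0+0+0+0+0+0+1+0+0+0+1+1+0+0+0+0+0+1+0+0+0+0+0+1+0+1 mod 2 = 0
  c[1] = d·G[:,1] = (00000111001100000110100111)·(10110110011011001100110011) mod 2 = 0+0+0+0+0+1+1+0+0+0+1+0+0+0+0+0+0+1+0+0+1+0+0+0+1+1 mod 2 = 1
  c[2] = d·G[:,2] = (00000111001100000110100111)·(10000000000000000000000000) mod 2 = 0+0+0+0+0+0+0+0+0+0+0+0+0+0+0+0+0+0+0+0+0+0+0+0+0+0 mod 2 = 0
  c[3] = d·G[:,3] = (00000111001100000110100111)·(01110001111000111100001111) mod 2 = 0+0+0+0+0+0+0+1+0+0+1+0+0+0+0+0+0+1+0+0+0+0+0+1+1+1 mod 2 = 0
  c[4] = d·G[:,4] = (00000111001100000110100111)·(01000000000000000000000000) mod 2 = 0+0+0+0+0+0+0+0+0+0+0+0+0+0+0+0+0+0+0+0+0+0+0+0+0+0 mod 2 = 0
  c[5] = d·G[:,5] = (00000111001100000110100111)·(00100000000000000000000000) mod 2 = 0+0+0+0+0+0+0+0+0+0+0+0+0+0+0+0+0+0+0+0+0+0+0+0+0+0 mod 2 = 0
  c[6] = d·G[:,6] = (00000111001100000110100111)·(00010000000000000000000000) mod 2 = 0+0+0+0+0+0+0+0+0+0+0+0+0+0+0+0+0+0+0+0+0+0+0+0+0+0 mod 2 = 0
  c[7] = d·G[:,7] = (00000111001100000110100111)·(00001111111000000011111111) mod 2 = 0+0+0+0+0+1+1+1+0+0+1+0+0+0+0+0+0+0+1+0+1+0+0+1+1+1 mod 2 = 1
  c[8] = d·G[:,8] = (00000111001100000110100111)·(00001000000000000000000000) mod 2 = 0+0+0+0+0+0+0+0+0+0+0+0+0+0+0+0+0+0+0+0+0+0+0+0+0+0 mod 2 = 0
  c[9] = d·G[:,9] = (00000111001100000110100111)·(00000100000000000000000000) mod 2 = 0+0+0+0+0+1+0+0+0+0+0+0+0+0+0+0+0+0+0+0+0+0+0+0+0+0 mod 2 = 1
  c[10] = d·G[:,10] = (00000111001100000110100111)·(00000010000000000000000000) mod 2 = 0+0+0+0+0+0+1+0+0+0+0+0+0+0+0+0+0+0+0+0+0+0+0+0+0+0 mod 2 = 1
  c[11] = d·G[:,11] = (00000111001100000110100111)·(00000001000000000000000000) mod 2 = 0+0+0+0+0+0+0+1+0+0+0+0+0+0+0+0+0+0+0+0+0+0+0+0+0+0 mod 2 = 1
  c[12] = d·G[:,12] = (00000111001100000110100111)·(00000000100000000000000000) mod 2 = 0+0+0+0+0+0+0+0+0+0+0+0+0+0+0+0+0+0+0+0+0+0+0+0+0+0 mod 2 = 0
  c[13] = d·G[:,13] = (00000111001100000110100111)·(00000000010000000000000000) mod 2 = 0+0+0+0+0+0+0+0+0+0+0+0+0+0+0+0+0+0+0+0+0+0+0+0+0+0 mod 2 = 0
  c[14] = d·G[:,14] = (00000111001100000110100111)·(00000000001000000000000000) mod 2 = 0+0+0+0+0+0+0+0+0+0+1+0+0+0+0+0+0+0+0+0+0+0+0+0+0+0 mod 2 = 1
  c[15] = d·G[:,15] = (00000111001100000110100111)·(00000000000111111111111111) mod 2 = 0+0+0+0+0+0+0+0+0+0+0+1+0+0+0+0+0+1+1+0+1+0+0+1+1+1 mod 2 = 1
  c[16] = d·G[:,16] = (00000111001100000110100111)·(00000000000100000000000000) mod 2 = 0+0+0+0+0+0+0+0+0+0+0+1+0+0+0+0+0+0+0+0+0+0+0+0+0+0 mod 2 = 1
  c[17] = d·G[:,17] = (00000111001100000110100111)·(00000000000010000000000000) mod 2 = 0+0+0+0+0+0+0+0+0+0+0+0+0+0+0+0+0+0+0+0+0+0+0+0+0+0 mod 2 = 0
  c[18] = d·G[:,18] = (00000111001100000110100111)·(00000000000001000000000000) mod 2 = 0+0+0+0+0+0+0+0+0+0+0+0+0+0+0+0+0+0+0+0+0+0+0+0+0+0 mod 2 = 0
  c[19] = d·G[:,19] = (00000111001100000110100111)·(00000000000000100000000000) mod 2 = 0+0+0+0+0+0+0+0+0+0+0+0+0+0+0+0+0+0+0+0+0+0+0+0+0+0 mod 2 = 0
  c[20] = d·G[:,20] = (00000111001100000110100111)·(00000000000000010000000000) mod 2 = 0+0+0+0+0+0+0+0+0+0+0+0+0+0+0+0+0+0+0+0+0+0+0+0+0+0 mod 2 = 0
  c[21] = d·G[:,21] = (00000111001100000110100111)·(00000000000000001000000000) mod 2 = 0+0+0+0+0+0+0+0+0+0+0+0+0+0+0+0+0+0+0+0+0+0+0+0+0+0 mod 2 = 0
  c[22] = d·G[:,22] = (00000111001100000110100111)·(00000000000000000100000000) mod 2 = 0+0+0+0+0+0+0+0+0+0+0+0+0+0+0+0+0+1+0+0+0+0+0+0+0+0 mod 2 = 1
  c[23] = d·G[:,23] = (00000111001100000110100111)·(00000000000000000010000000) mod 2 = 0+0+0+0+0+0+0+0+0+0+0+0+0+0+0+0+0+0+1+0+0+0+0+0+0+0 mod 2 = 1
  c[24] = d·G[:,24] = (00000111001100000110100111)·(00000000000000000001000000) mod 2 = 0+0+0+0+0+0+0+0+0+0+0+0+0+0+0+0+0+0+0+0+0+0+0+0+0+0 mod 2 = 0
  c[25] = d·G[:,25] = (00000111001100000110100111)·(00000000000000000000100000) mod 2 = 0+0+0+0+0+0+0+0+0+0+0+0+0+0+0+0+0+0+0+0+1+0+0+0+0+0 mod 2 = 1
  c[26] = d·G[:,26] = (00000111001100000110100111)·(00000000000000000000010000) mod 2 = 0+0+0+0+0+0+0+0+0+0+0+0+0+0+0+0+0+0+0+0+0+0+0+0+0+0 mod 2 = 0
  c[27] = d·G[:,27] = (00000111001100000110100111)·(00000000000000000000001000) mod 2 = 0+0+0+0+0+0+0+0+0+0+0+0+0+0+0+0+0+0+0+0+0+0+0+0+0+0 mod 2 = 0
  c[28] = d·G[:,28] = (00000111001100000110100111)·(00000000000000000000000100) mod 2 = 0+0+0+0+0+0+0+0+0+0+0+0+0+0+0+0+0+0+0+0+0+0+0+1+0+0 mod 2 = 1
  c[29] = d·G[:,29] = (00000111001100000110100111)·(00000000000000000000000010) mod 2 = 0+0+0+0+0+0+0+0+0+0+0+0+0+0+0+0+0+0+0+0+0+0+0+0+1+0 mod 2 = 1
  c[30] = d·G[:,30] = (00000111001100000110100111)·(00000000000000000000000001) mod 2 = 0+0+0+0+0+0+0+0+0+0+0+0+0+0+0+0+0+0+0+0+0+0+0+0+0+1 mod 2 = 1
Codeword = 0100000101110011100000110100111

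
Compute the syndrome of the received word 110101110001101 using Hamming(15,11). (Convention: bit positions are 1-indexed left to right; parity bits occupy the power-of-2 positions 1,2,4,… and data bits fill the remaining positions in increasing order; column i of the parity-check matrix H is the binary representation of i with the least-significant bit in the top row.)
Syndrome s = H · r^T (mod 2), r = 110101110001101:
  s[0] = (101010101010101)·(110101110001101) mod 2 = 1+0+0+0+0+0+1+0+0+0+0+0+1+0+1 mod 2 = 0
  s[1] = (011001100110011)·(110101110001101) mod 2 = 0+1+0+0+0+1+1+0+0+0+0+0+0+0+1 mod 2 = 0
  s[2] = (000111100001111)·(110101110001101) mod 2 = 0+0+0+1+0+1+1+0+0+0+0+1+1+0+1 mod 2 = 0
  s[3] = (000000011111111)·(110101110001101) mod 2 = 0+0+0+0+0+0+0+1+0+0+0+1+1+0+1 mod 2 = 0
Syndrome = 0000
s = 0: no error detected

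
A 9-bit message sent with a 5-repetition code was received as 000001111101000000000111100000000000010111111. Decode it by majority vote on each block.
Split into 5-bit blocks and majority-vote each:
  block 1 = 00000: 0 ones, 5 zeros → 0
  block 2 = 11111: 5 ones, 0 zeros → 1
  block 3 = 01000: 1 ones, 4 zeros → 0
  block 4 = 00000: 0 ones, 5 zeros → 0
  block 5 = 01111: 4 ones, 1 zeros → 1
  block 6 = 00000: 0 ones, 5 zeros → 0
  block 7 = 00000: 0 ones, 5 zeros → 0
  block 8 = 00101: 2 ones, 3 zeros → 0
  block 9 = 11111: 5 ones, 0 zeros → 1
Decoded = 010010001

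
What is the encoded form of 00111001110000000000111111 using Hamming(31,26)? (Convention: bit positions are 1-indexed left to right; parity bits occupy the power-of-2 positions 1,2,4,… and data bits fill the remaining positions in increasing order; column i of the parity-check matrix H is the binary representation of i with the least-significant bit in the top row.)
Codeword c = d · G (mod 2), d = 00111001110000000000111111:
  c[0] = d·G[:,0] = (00111001110000000000111111)·(11011010101101010101010101) mod 2 = 0+0+0+1+1+0+0+0+1+0+0+0+0+0+0+0+0+0+0+0+0+1+0+1+0+1 mod 2 = 0
  c[1] = d·G[:,1] = (00111001110000000000111111)·(10110110011011001100110011) mod 2 = 0+0+1+1+0+0+0+0+0+1+0+0+0+0+0+0+0+0+0+0+1+1+0+0+1+1 mod 2 = 1
  c[2] = d·G[:,2] = (00111001110000000000111111)·(10000000000000000000000000) mod 2 = 0+0+0+0+0+0+0+0+0+0+0+0+0+0+0+0+0+0+0+0+0+0+0+0+0+0 mod 2 = 0
  c[3] = d·G[:,3] = (00111001110000000000111111)·(01110001111000111100001111) mod 2 = 0+0+1+1+0+0+0+1+1+1+0+0+0+0+0+0+0+0+0+0+0+0+1+1+1+1 mod 2 = 1
  c[4] = d·G[:,4] = (00111001110000000000111111)·(01000000000000000000000000) mod 2 = 0+0+0+0+0+0+0+0+0+0+0+0+0+0+0+0+0+0+0+0+0+0+0+0+0+0 mod 2 = 0
  c[5] = d·G[:,5] = (00111001110000000000111111)·(00100000000000000000000000) mod 2 = 0+0+1+0+0+0+0+0+0+0+0+0+0+0+0+0+0+0+0+0+0+0+0+0+0+0 mod 2 = 1
  c[6] = d·G[:,6] = (00111001110000000000111111)·(00010000000000000000000000) mod 2 = 0+0+0+1+0+0+0+0+0+0+0+0+0+0+0+0+0+0+0+0+0+0+0+0+0+0 mod 2 = 1
  c[7] = d·G[:,7] = (00111001110000000000111111)·(00001111111000000011111111) mod 2 = 0+0+0+0+1+0+0+1+1+1+0+0+0+0+0+0+0+0+0+0+1+1+1+1+1+1 mod 2 = 0
  c[8] = d·G[:,8] = (00111001110000000000111111)·(00001000000000000000000000) mod 2 = 0+0+0+0+1+0+0+0+0+0+0+0+0+0+0+0+0+0+0+0+0+0+0+0+0+0 mod 2 = 1
  c[9] = d·G[:,9] = (00111001110000000000111111)·(00000100000000000000000000) mod 2 = 0+0+0+0+0+0+0+0+0+0+0+0+0+0+0+0+0+0+0+0+0+0+0+0+0+0 mod 2 = 0
  c[10] = d·G[:,10] = (00111001110000000000111111)·(00000010000000000000000000) mod 2 = 0+0+0+0+0+0+0+0+0+0+0+0+0+0+0+0+0+0+0+0+0+0+0+0+0+0 mod 2 = 0
  c[11] = d·G[:,11] = (00111001110000000000111111)·(00000001000000000000000000) mod 2 = 0+0+0+0+0+0+0+1+0+0+0+0+0+0+0+0+0+0+0+0+0+0+0+0+0+0 mod 2 = 1
  c[12] = d·G[:,12] = (00111001110000000000111111)·(00000000100000000000000000) mod 2 = 0+0+0+0+0+0+0+0+1+0+0+0+0+0+0+0+0+0+0+0+0+0+0+0+0+0 mod 2 = 1
  c[13] = d·G[:,13] = (00111001110000000000111111)·(00000000010000000000000000) mod 2 = 0+0+0+0+0+0+0+0+0+1+0+0+0+0+0+0+0+0+0+0+0+0+0+0+0+0 mod 2 = 1
  c[14] = d·G[:,14] = (00111001110000000000111111)·(00000000001000000000000000) mod 2 = 0+0+0+0+0+0+0+0+0+0+0+0+0+0+0+0+0+0+0+0+0+0+0+0+0+0 mod 2 = 0
  c[15] = d·G[:,15] = (00111001110000000000111111)·(00000000000111111111111111) mod 2 = 0+0+0+0+0+0+0+0+0+0+0+0+0+0+0+0+0+0+0+0+1+1+1+1+1+1 mod 2 = 0
  c[16] = d·G[:,16] = (00111001110000000000111111)·(00000000000100000000000000) mod 2 = 0+0+0+0+0+0+0+0+0+0+0+0+0+0+0+0+0+0+0+0+0+0+0+0+0+0 mod 2 = 0
  c[17] = d·G[:,17] = (00111001110000000000111111)·(00000000000010000000000000) mod 2 = 0+0+0+0+0+0+0+0+0+0+0+0+0+0+0+0+0+0+0+0+0+0+0+0+0+0 mod 2 = 0
  c[18] = d·G[:,18] = (00111001110000000000111111)·(00000000000001000000000000) mod 2 = 0+0+0+0+0+0+0+0+0+0+0+0+0+0+0+0+0+0+0+0+0+0+0+0+0+0 mod 2 = 0
  c[19] = d·G[:,19] = (00111001110000000000111111)·(00000000000000100000000000) mod 2 = 0+0+0+0+0+0+0+0+0+0+0+0+0+0+0+0+0+0+0+0+0+0+0+0+0+0 mod 2 = 0
  c[20] = d·G[:,20] = (00111001110000000000111111)·(00000000000000010000000000) mod 2 = 0+0+0+0+0+0+0+0+0+0+0+0+0+0+0+0+0+0+0+0+0+0+0+0+0+0 mod 2 = 0
  c[21] = d·G[:,21] = (00111001110000000000111111)·(00000000000000001000000000) mod 2 = 0+0+0+0+0+0+0+0+0+0+0+0+0+0+0+0+0+0+0+0+0+0+0+0+0+0 mod 2 = 0
  c[22] = d·G[:,22] = (00111001110000000000111111)·(00000000000000000100000000) mod 2 = 0+0+0+0+0+0+0+0+0+0+0+0+0+0+0+0+0+0+0+0+0+0+0+0+0+0 mod 2 = 0
  c[23] = d·G[:,23] = (00111001110000000000111111)·(00000000000000000010000000) mod 2 = 0+0+0+0+0+0+0+0+0+0+0+0+0+0+0+0+0+0+0+0+0+0+0+0+0+0 mod 2 = 0
  c[24] = d·G[:,24] = (00111001110000000000111111)·(00000000000000000001000000) mod 2 = 0+0+0+0+0+0+0+0+0+0+0+0+0+0+0+0+0+0+0+0+0+0+0+0+0+0 mod 2 = 0
  c[25] = d·G[:,25] = (00111001110000000000111111)·(00000000000000000000100000) mod 2 = 0+0+0+0+0+0+0+0+0+0+0+0+0+0+0+0+0+0+0+0+1+0+0+0+0+0 mod 2 = 1
  c[26] = d·G[:,26] = (00111001110000000000111111)·(00000000000000000000010000) mod 2 = 0+0+0+0+0+0+0+0+0+0+0+0+0+0+0+0+0+0+0+0+0+1+0+0+0+0 mod 2 = 1
  c[27] = d·G[:,27] = (00111001110000000000111111)·(00000000000000000000001000) mod 2 = 0+0+0+0+0+0+0+0+0+0+0+0+0+0+0+0+0+0+0+0+0+0+1+0+0+0 mod 2 = 1
  c[28] = d·G[:,28] = (00111001110000000000111111)·(00000000000000000000000100) mod 2 = 0+0+0+0+0+0+0+0+0+0+0+0+0+0+0+0+0+0+0+0+0+0+0+1+0+0 mod 2 = 1
  c[29] = d·G[:,29] = (00111001110000000000111111)·(00000000000000000000000010) mod 2 = 0+0+0+0+0+0+0+0+0+0+0+0+0+0+0+0+0+0+0+0+0+0+0+0+1+0 mod 2 = 1
  c[30] = d·G[:,30] = (00111001110000000000111111)·(00000000000000000000000001) mod 2 = 0+0+0+0+0+0+0+0+0+0+0+0+0+0+0+0+0+0+0+0+0+0+0+0+0+1 mod 2 = 1
Codeword = 0101011010011100000000000111111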